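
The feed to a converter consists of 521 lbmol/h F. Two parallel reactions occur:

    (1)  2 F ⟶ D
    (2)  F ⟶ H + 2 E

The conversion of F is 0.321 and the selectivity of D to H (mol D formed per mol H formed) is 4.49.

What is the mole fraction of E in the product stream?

0.0699

Conversion of F: F consumed = 0.321 × 521 = 167.2 lbmol/h = 2ξ₁ + 1ξ₂.
Selectivity: 1ξ₁ / (1ξ₂) = 4.49 → ξ₁ = 4.49 ξ₂.
Substitute: (2·4.49 + 1) ξ₂ = 167.2 → ξ₂ = 16.76 lbmol/h, ξ₁ = 75.24 lbmol/h.
Outlet amounts (n = n₀ + Σ ν·ξ):
  F: 521 − 2(75.24) − 1(16.76) = 353.8
  D: 0 + 1(75.24) = 75.24
  H: 0 + 1(16.76) = 16.76
  E: 0 + 2(16.76) = 33.52
Total out = 479.3 lbmol/h; y_E = 33.52 / 479.3 = 0.06993.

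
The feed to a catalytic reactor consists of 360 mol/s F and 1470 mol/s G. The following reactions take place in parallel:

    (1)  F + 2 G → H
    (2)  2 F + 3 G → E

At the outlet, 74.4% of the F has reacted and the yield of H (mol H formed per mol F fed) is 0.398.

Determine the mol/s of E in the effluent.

62.3 mol/s

Yield of H: 1ξ₁ / 360 = 0.398 → ξ₁ = 143.3 mol/s.
Conversion of F: 1ξ₁ + 2ξ₂ = 0.744 × 360 = 267.8 → ξ₂ = 62.28 mol/s.
Outlet amounts (n = n₀ + Σ ν·ξ):
  F: 360 − 1(143.3) − 2(62.28) = 92.16
  G: 1470 − 2(143.3) − 3(62.28) = 996.6
  H: 0 + 1(143.3) = 143.3
  E: 0 + 1(62.28) = 62.28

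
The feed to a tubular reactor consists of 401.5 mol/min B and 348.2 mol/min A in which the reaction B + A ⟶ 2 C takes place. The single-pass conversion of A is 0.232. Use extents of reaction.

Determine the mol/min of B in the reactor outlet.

A reacted = 0.232 × 348.2 = 80.78 mol/min; ν_A = −1, so ξ = 80.78/1 = 80.78 mol/min.
Outlet amounts (n = n₀ + ν ξ):
  B: 401.5 − 1(80.78) = 320.7
  A: 348.2 − 1(80.78) = 267.4
  C: 0 + 2(80.78) = 161.6

321 mol/min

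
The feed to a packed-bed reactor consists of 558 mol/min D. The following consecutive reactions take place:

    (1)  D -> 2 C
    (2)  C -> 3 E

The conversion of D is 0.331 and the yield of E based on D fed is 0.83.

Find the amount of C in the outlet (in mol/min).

215 mol/min

Conversion of D: D consumed = 1ξ₁ = 0.331 × 558 → ξ₁ = 184.7 mol/min.
Yield of E: 3ξ₂ / 558 = 0.83 → ξ₂ = 154.4 mol/min.
Outlet amounts (n = n₀ + Σ ν·ξ):
  D: 558 − 1(184.7) = 373.3
  C: 0 + 2(184.7) − 1(154.4) = 215
  E: 0 + 3(154.4) = 463.1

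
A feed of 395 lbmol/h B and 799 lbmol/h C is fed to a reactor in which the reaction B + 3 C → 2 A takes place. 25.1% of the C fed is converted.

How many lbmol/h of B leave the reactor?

C reacted = 0.251 × 799 = 200.5 lbmol/h; ν_C = −3, so ξ = 200.5/3 = 66.85 lbmol/h.
Outlet amounts (n = n₀ + ν ξ):
  B: 395 − 1(66.85) = 328.2
  C: 799 − 3(66.85) = 598.5
  A: 0 + 2(66.85) = 133.7

328 lbmol/h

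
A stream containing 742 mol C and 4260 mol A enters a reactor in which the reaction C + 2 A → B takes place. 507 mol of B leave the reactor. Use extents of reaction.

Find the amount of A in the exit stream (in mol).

3250 mol

For B: n = n₀ + 1ξ → 507 = 0 + 1ξ, giving ξ = 507 mol.
Outlet amounts (n = n₀ + ν ξ):
  C: 742 − 1(507) = 235
  A: 4260 − 2(507) = 3246
  B: 0 + 1(507) = 507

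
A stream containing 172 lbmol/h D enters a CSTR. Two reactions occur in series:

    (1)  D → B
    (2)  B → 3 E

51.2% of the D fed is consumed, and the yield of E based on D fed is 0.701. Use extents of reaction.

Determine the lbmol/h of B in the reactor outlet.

Conversion of D: D consumed = 1ξ₁ = 0.512 × 172 → ξ₁ = 88.06 lbmol/h.
Yield of E: 3ξ₂ / 172 = 0.701 → ξ₂ = 40.19 lbmol/h.
Outlet amounts (n = n₀ + Σ ν·ξ):
  D: 172 − 1(88.06) = 83.94
  B: 0 + 1(88.06) − 1(40.19) = 47.87
  E: 0 + 3(40.19) = 120.6

47.9 lbmol/h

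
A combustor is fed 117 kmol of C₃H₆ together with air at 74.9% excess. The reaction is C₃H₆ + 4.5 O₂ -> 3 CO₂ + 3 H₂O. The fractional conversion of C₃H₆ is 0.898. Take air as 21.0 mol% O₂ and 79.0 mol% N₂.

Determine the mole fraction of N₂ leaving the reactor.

0.761

Stoichiometric O₂ = 4.5 × 117 = 526.5 kmol; O₂ fed = 526.5 × 1.749 = 920.8 kmol.
N₂ fed = 920.8 × 79/21 = 3464 kmol.
Fuel reacted = 0.898 × 117 → ξ = 105.1 kmol.
Outlet (n = n₀ + ν ξ):
  C₃H₆: 117 − 1(105.1) = 11.93
  O₂: 920.8 − 4.5(105.1) = 448.1
  N₂: 3464 (inert)
  CO₂: 0 + 3(105.1) = 315.2
  H₂O: 0 + 3(105.1) = 315.2
Total out = 4555 kmol; y_N₂ = 3464 / 4555 = 0.7606.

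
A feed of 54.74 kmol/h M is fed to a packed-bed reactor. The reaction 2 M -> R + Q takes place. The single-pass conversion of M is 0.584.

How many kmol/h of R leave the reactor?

M reacted = 0.584 × 54.74 = 31.97 kmol/h; ν_M = −2, so ξ = 31.97/2 = 15.98 kmol/h.
Outlet amounts (n = n₀ + ν ξ):
  M: 54.74 − 2(15.98) = 22.77
  R: 0 + 1(15.98) = 15.98
  Q: 0 + 1(15.98) = 15.98

16 kmol/h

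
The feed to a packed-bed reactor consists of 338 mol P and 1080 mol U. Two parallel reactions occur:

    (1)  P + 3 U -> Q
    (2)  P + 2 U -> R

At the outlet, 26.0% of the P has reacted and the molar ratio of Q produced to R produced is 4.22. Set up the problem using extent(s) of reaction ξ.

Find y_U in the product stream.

Conversion of P: P consumed = 0.26 × 338 = 87.88 mol = 1ξ₁ + 1ξ₂.
Selectivity: 1ξ₁ / (1ξ₂) = 4.22 → ξ₁ = 4.22 ξ₂.
Substitute: (1·4.22 + 1) ξ₂ = 87.88 → ξ₂ = 16.84 mol, ξ₁ = 71.04 mol.
Outlet amounts (n = n₀ + Σ ν·ξ):
  P: 338 − 1(71.04) − 1(16.84) = 250.1
  U: 1080 − 3(71.04) − 2(16.84) = 833.2
  Q: 0 + 1(71.04) = 71.04
  R: 0 + 1(16.84) = 16.84
Total out = 1171 mol; y_U = 833.2 / 1171 = 0.7114.

0.711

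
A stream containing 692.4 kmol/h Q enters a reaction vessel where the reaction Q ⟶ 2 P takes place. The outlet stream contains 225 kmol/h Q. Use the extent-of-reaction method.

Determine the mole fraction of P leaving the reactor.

For Q: n = n₀ − 1ξ → 225 = 692.4 − 1ξ, giving ξ = 467.4 kmol/h.
Outlet amounts (n = n₀ + ν ξ):
  Q: 692.4 − 1(467.4) = 225
  P: 0 + 2(467.4) = 934.8
Total out = 1160 kmol/h; y_P = 934.8 / 1160 = 0.806.

0.806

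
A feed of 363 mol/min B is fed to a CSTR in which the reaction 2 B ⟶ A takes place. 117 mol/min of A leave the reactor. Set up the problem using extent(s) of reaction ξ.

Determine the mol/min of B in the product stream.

For A: n = n₀ + 1ξ → 117 = 0 + 1ξ, giving ξ = 117 mol/min.
Outlet amounts (n = n₀ + ν ξ):
  B: 363 − 2(117) = 129
  A: 0 + 1(117) = 117

129 mol/min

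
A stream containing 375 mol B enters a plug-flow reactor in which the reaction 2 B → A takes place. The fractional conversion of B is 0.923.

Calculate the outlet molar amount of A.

B reacted = 0.923 × 375 = 346.1 mol; ν_B = −2, so ξ = 346.1/2 = 173.1 mol.
Outlet amounts (n = n₀ + ν ξ):
  B: 375 − 2(173.1) = 28.88
  A: 0 + 1(173.1) = 173.1

173 mol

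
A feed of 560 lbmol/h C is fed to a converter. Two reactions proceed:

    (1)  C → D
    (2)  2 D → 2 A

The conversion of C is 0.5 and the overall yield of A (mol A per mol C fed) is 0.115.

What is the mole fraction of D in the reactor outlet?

Conversion of C: C consumed = 1ξ₁ = 0.5 × 560 → ξ₁ = 280 lbmol/h.
Yield of A: 2ξ₂ / 560 = 0.115 → ξ₂ = 32.2 lbmol/h.
Outlet amounts (n = n₀ + Σ ν·ξ):
  C: 560 − 1(280) = 280
  D: 0 + 1(280) − 2(32.2) = 215.6
  A: 0 + 2(32.2) = 64.4
Total out = 560 lbmol/h; y_D = 215.6 / 560 = 0.385.

0.385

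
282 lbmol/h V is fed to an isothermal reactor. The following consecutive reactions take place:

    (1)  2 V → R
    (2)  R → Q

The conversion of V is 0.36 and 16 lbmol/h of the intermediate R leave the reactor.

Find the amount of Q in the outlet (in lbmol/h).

34.8 lbmol/h

Conversion of V: V consumed = 2ξ₁ = 0.36 × 282 → ξ₁ = 50.76 lbmol/h.
R balance: n_R = 0 + 1ξ₁ − 1ξ₂ = 16 → ξ₂ = (1·50.76 − 16)/1 = 34.76 lbmol/h.
Outlet amounts (n = n₀ + Σ ν·ξ):
  V: 282 − 2(50.76) = 180.5
  R: 0 + 1(50.76) − 1(34.76) = 16
  Q: 0 + 1(34.76) = 34.76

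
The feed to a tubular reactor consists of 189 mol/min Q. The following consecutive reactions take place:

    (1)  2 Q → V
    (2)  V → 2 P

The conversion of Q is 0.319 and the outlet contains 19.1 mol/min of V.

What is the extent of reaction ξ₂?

Conversion of Q: Q consumed = 2ξ₁ = 0.319 × 189 → ξ₁ = 30.15 mol/min.
V balance: n_V = 0 + 1ξ₁ − 1ξ₂ = 19.1 → ξ₂ = (1·30.15 − 19.1)/1 = 11.05 mol/min.
Outlet amounts (n = n₀ + Σ ν·ξ):
  Q: 189 − 2(30.15) = 128.7
  V: 0 + 1(30.15) − 1(11.05) = 19.1
  P: 0 + 2(11.05) = 22.09

ξ₂ = 11 mol/min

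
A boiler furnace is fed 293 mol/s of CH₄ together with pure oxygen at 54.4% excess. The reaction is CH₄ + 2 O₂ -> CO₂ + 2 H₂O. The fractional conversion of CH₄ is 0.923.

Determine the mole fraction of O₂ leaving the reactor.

0.304

Stoichiometric O₂ = 2 × 293 = 586 mol/s; O₂ fed = 586 × 1.544 = 904.8 mol/s.
Fuel reacted = 0.923 × 293 → ξ = 270.4 mol/s.
Outlet (n = n₀ + ν ξ):
  CH₄: 293 − 1(270.4) = 22.56
  O₂: 904.8 − 2(270.4) = 363.9
  CO₂: 0 + 1(270.4) = 270.4
  H₂O: 0 + 2(270.4) = 540.9
Total out = 1198 mol/s; y_O₂ = 363.9 / 1198 = 0.3038.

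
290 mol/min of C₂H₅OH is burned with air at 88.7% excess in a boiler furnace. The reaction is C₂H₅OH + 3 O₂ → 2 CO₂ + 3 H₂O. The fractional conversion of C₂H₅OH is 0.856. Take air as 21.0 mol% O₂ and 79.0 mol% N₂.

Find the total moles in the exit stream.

8360 mol/min

Stoichiometric O₂ = 3 × 290 = 870 mol/min; O₂ fed = 870 × 1.887 = 1642 mol/min.
N₂ fed = 1642 × 79/21 = 6176 mol/min.
Fuel reacted = 0.856 × 290 → ξ = 248.2 mol/min.
Outlet (n = n₀ + ν ξ):
  C₂H₅OH: 290 − 1(248.2) = 41.76
  O₂: 1642 − 3(248.2) = 897
  N₂: 6176 (inert)
  CO₂: 0 + 2(248.2) = 496.5
  H₂O: 0 + 3(248.2) = 744.7
Total out = 41.76 + 897 + 6176 + 496.5 + 744.7 = 8356 mol/min.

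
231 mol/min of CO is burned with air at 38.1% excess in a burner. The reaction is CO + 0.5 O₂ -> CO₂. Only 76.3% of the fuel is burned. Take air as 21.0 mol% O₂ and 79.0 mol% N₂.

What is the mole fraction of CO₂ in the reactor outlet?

0.195

Stoichiometric O₂ = 0.5 × 231 = 115.5 mol/min; O₂ fed = 115.5 × 1.381 = 159.5 mol/min.
N₂ fed = 159.5 × 79/21 = 600 mol/min.
Fuel reacted = 0.763 × 231 → ξ = 176.3 mol/min.
Outlet (n = n₀ + ν ξ):
  CO: 231 − 1(176.3) = 54.75
  O₂: 159.5 − 0.5(176.3) = 71.38
  N₂: 600 (inert)
  CO₂: 0 + 1(176.3) = 176.3
Total out = 902.4 mol/min; y_CO₂ = 176.3 / 902.4 = 0.1953.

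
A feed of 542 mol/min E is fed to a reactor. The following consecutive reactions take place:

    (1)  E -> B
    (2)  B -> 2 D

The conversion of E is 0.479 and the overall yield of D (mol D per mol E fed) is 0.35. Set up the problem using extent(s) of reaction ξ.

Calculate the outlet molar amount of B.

165 mol/min

Conversion of E: E consumed = 1ξ₁ = 0.479 × 542 → ξ₁ = 259.6 mol/min.
Yield of D: 2ξ₂ / 542 = 0.35 → ξ₂ = 94.85 mol/min.
Outlet amounts (n = n₀ + Σ ν·ξ):
  E: 542 − 1(259.6) = 282.4
  B: 0 + 1(259.6) − 1(94.85) = 164.8
  D: 0 + 2(94.85) = 189.7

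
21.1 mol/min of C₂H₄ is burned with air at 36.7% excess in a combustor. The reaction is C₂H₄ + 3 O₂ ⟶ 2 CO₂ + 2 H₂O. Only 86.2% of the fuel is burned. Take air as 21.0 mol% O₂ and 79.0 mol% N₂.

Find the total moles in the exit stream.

433 mol/min

Stoichiometric O₂ = 3 × 21.1 = 63.3 mol/min; O₂ fed = 63.3 × 1.367 = 86.53 mol/min.
N₂ fed = 86.53 × 79/21 = 325.5 mol/min.
Fuel reacted = 0.862 × 21.1 → ξ = 18.19 mol/min.
Outlet (n = n₀ + ν ξ):
  C₂H₄: 21.1 − 1(18.19) = 2.912
  O₂: 86.53 − 3(18.19) = 31.97
  N₂: 325.5 (inert)
  CO₂: 0 + 2(18.19) = 36.38
  H₂O: 0 + 2(18.19) = 36.38
Total out = 2.912 + 31.97 + 325.5 + 36.38 + 36.38 = 433.2 mol/min.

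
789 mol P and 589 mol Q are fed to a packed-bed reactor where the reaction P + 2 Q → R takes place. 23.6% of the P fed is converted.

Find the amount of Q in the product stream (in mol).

P reacted = 0.236 × 789 = 186.2 mol; ν_P = −1, so ξ = 186.2/1 = 186.2 mol.
Outlet amounts (n = n₀ + ν ξ):
  P: 789 − 1(186.2) = 602.8
  Q: 589 − 2(186.2) = 216.6
  R: 0 + 1(186.2) = 186.2

217 mol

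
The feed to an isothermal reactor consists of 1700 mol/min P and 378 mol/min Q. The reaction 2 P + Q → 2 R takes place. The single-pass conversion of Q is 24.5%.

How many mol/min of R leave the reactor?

185 mol/min

Q reacted = 0.245 × 378 = 92.61 mol/min; ν_Q = −1, so ξ = 92.61/1 = 92.61 mol/min.
Outlet amounts (n = n₀ + ν ξ):
  P: 1700 − 2(92.61) = 1515
  Q: 378 − 1(92.61) = 285.4
  R: 0 + 2(92.61) = 185.2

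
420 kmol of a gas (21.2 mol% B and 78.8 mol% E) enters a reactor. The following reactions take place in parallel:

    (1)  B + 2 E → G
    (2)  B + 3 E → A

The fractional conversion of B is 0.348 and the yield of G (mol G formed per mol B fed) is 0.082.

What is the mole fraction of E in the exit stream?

0.734

Yield of G: 1ξ₁ / 89.04 = 0.082 → ξ₁ = 7.301 kmol.
Conversion of B: 1ξ₁ + 1ξ₂ = 0.348 × 89.04 = 30.99 → ξ₂ = 23.68 kmol.
Outlet amounts (n = n₀ + Σ ν·ξ):
  B: 89.04 − 1(7.301) − 1(23.68) = 58.05
  E: 331 − 2(7.301) − 3(23.68) = 245.3
  G: 0 + 1(7.301) = 7.301
  A: 0 + 1(23.68) = 23.68
Total out = 334.3 kmol; y_E = 245.3 / 334.3 = 0.7337.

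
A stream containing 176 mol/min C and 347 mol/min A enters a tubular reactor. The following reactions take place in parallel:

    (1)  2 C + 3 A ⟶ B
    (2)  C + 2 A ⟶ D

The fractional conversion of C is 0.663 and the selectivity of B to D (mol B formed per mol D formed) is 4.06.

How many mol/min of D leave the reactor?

12.8 mol/min

Conversion of C: C consumed = 0.663 × 176 = 116.7 mol/min = 2ξ₁ + 1ξ₂.
Selectivity: 1ξ₁ / (1ξ₂) = 4.06 → ξ₁ = 4.06 ξ₂.
Substitute: (2·4.06 + 1) ξ₂ = 116.7 → ξ₂ = 12.79 mol/min, ξ₁ = 51.95 mol/min.
Outlet amounts (n = n₀ + Σ ν·ξ):
  C: 176 − 2(51.95) − 1(12.79) = 59.31
  A: 347 − 3(51.95) − 2(12.79) = 165.6
  B: 0 + 1(51.95) = 51.95
  D: 0 + 1(12.79) = 12.79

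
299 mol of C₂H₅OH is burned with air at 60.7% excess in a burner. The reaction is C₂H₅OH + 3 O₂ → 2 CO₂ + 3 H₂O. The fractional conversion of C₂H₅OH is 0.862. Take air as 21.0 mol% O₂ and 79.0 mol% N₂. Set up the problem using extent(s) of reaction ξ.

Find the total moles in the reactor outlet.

Stoichiometric O₂ = 3 × 299 = 897 mol; O₂ fed = 897 × 1.607 = 1441 mol.
N₂ fed = 1441 × 79/21 = 5423 mol.
Fuel reacted = 0.862 × 299 → ξ = 257.7 mol.
Outlet (n = n₀ + ν ξ):
  C₂H₅OH: 299 − 1(257.7) = 41.26
  O₂: 1441 − 3(257.7) = 668.3
  N₂: 5423 (inert)
  CO₂: 0 + 2(257.7) = 515.5
  H₂O: 0 + 3(257.7) = 773.2
Total out = 41.26 + 668.3 + 5423 + 515.5 + 773.2 = 7421 mol.

7420 mol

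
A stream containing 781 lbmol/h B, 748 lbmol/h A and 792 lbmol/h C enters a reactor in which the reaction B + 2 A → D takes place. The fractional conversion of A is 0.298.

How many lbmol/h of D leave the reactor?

A reacted = 0.298 × 748 = 222.9 lbmol/h; ν_A = −2, so ξ = 222.9/2 = 111.5 lbmol/h.
Outlet amounts (n = n₀ + ν ξ):
  B: 781 − 1(111.5) = 669.5
  A: 748 − 2(111.5) = 525.1
  D: 0 + 1(111.5) = 111.5
  C: 792 (inert)

111 lbmol/h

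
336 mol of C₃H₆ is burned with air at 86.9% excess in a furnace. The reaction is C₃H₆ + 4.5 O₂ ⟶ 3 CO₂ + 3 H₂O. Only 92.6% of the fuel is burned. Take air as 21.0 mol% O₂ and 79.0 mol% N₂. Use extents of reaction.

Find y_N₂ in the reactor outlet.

0.762

Stoichiometric O₂ = 4.5 × 336 = 1512 mol; O₂ fed = 1512 × 1.869 = 2826 mol.
N₂ fed = 2826 × 79/21 = 10630 mol.
Fuel reacted = 0.926 × 336 → ξ = 311.1 mol.
Outlet (n = n₀ + ν ξ):
  C₃H₆: 336 − 1(311.1) = 24.86
  O₂: 2826 − 4.5(311.1) = 1426
  N₂: 10630 (inert)
  CO₂: 0 + 3(311.1) = 933.4
  H₂O: 0 + 3(311.1) = 933.4
Total out = 13950 mol; y_N₂ = 10630 / 13950 = 0.7622.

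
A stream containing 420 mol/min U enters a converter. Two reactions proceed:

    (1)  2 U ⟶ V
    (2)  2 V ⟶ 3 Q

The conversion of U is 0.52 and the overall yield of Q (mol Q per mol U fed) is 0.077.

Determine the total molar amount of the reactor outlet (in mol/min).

Conversion of U: U consumed = 2ξ₁ = 0.52 × 420 → ξ₁ = 109.2 mol/min.
Yield of Q: 3ξ₂ / 420 = 0.077 → ξ₂ = 10.78 mol/min.
Outlet amounts (n = n₀ + Σ ν·ξ):
  U: 420 − 2(109.2) = 201.6
  V: 0 + 1(109.2) − 2(10.78) = 87.64
  Q: 0 + 3(10.78) = 32.34
Total out = 201.6 + 87.64 + 32.34 = 321.6 mol/min.

322 mol/min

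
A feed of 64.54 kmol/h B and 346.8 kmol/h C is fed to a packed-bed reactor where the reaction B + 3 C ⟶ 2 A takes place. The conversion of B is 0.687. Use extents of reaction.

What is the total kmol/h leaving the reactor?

B reacted = 0.687 × 64.54 = 44.34 kmol/h; ν_B = −1, so ξ = 44.34/1 = 44.34 kmol/h.
Outlet amounts (n = n₀ + ν ξ):
  B: 64.54 − 1(44.34) = 20.2
  C: 346.8 − 3(44.34) = 213.8
  A: 0 + 2(44.34) = 88.68
Total out = 20.2 + 213.8 + 88.68 = 322.7 kmol/h.

323 kmol/h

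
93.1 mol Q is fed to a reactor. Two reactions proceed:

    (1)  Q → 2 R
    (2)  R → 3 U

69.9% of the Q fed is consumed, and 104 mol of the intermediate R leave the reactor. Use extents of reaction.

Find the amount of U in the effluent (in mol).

78.5 mol

Conversion of Q: Q consumed = 1ξ₁ = 0.699 × 93.1 → ξ₁ = 65.08 mol.
R balance: n_R = 0 + 2ξ₁ − 1ξ₂ = 104 → ξ₂ = (2·65.08 − 104)/1 = 26.15 mol.
Outlet amounts (n = n₀ + Σ ν·ξ):
  Q: 93.1 − 1(65.08) = 28.02
  R: 0 + 2(65.08) − 1(26.15) = 104
  U: 0 + 3(26.15) = 78.46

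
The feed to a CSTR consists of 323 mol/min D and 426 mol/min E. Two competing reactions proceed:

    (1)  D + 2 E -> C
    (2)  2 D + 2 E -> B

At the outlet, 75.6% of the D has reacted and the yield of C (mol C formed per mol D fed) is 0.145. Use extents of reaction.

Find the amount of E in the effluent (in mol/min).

Yield of C: 1ξ₁ / 323 = 0.145 → ξ₁ = 46.83 mol/min.
Conversion of D: 1ξ₁ + 2ξ₂ = 0.756 × 323 = 244.2 → ξ₂ = 98.68 mol/min.
Outlet amounts (n = n₀ + Σ ν·ξ):
  D: 323 − 1(46.83) − 2(98.68) = 78.81
  E: 426 − 2(46.83) − 2(98.68) = 135
  C: 0 + 1(46.83) = 46.83
  B: 0 + 1(98.68) = 98.68

135 mol/min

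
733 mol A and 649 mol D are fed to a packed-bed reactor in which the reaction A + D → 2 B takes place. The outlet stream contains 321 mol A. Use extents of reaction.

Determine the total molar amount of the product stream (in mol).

1380 mol

For A: n = n₀ − 1ξ → 321 = 733 − 1ξ, giving ξ = 412 mol.
Outlet amounts (n = n₀ + ν ξ):
  A: 733 − 1(412) = 321
  D: 649 − 1(412) = 237
  B: 0 + 2(412) = 824
Total out = 321 + 237 + 824 = 1382 mol.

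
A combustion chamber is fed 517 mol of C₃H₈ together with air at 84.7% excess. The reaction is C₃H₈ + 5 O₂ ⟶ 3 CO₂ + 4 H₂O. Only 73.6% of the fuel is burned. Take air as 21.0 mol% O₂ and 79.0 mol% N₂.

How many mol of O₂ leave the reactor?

2870 mol

Stoichiometric O₂ = 5 × 517 = 2585 mol; O₂ fed = 2585 × 1.847 = 4774 mol.
N₂ fed = 4774 × 79/21 = 17960 mol.
Fuel reacted = 0.736 × 517 → ξ = 380.5 mol.
Outlet (n = n₀ + ν ξ):
  C₃H₈: 517 − 1(380.5) = 136.5
  O₂: 4774 − 5(380.5) = 2872
  N₂: 17960 (inert)
  CO₂: 0 + 3(380.5) = 1142
  H₂O: 0 + 4(380.5) = 1522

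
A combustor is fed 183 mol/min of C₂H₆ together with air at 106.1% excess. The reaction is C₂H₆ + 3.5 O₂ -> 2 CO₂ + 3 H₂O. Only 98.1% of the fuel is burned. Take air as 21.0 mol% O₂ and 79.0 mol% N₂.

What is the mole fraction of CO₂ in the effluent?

Stoichiometric O₂ = 3.5 × 183 = 640.5 mol/min; O₂ fed = 640.5 × 2.061 = 1320 mol/min.
N₂ fed = 1320 × 79/21 = 4966 mol/min.
Fuel reacted = 0.981 × 183 → ξ = 179.5 mol/min.
Outlet (n = n₀ + ν ξ):
  C₂H₆: 183 − 1(179.5) = 3.477
  O₂: 1320 − 3.5(179.5) = 691.7
  N₂: 4966 (inert)
  CO₂: 0 + 2(179.5) = 359
  H₂O: 0 + 3(179.5) = 538.6
Total out = 6559 mol/min; y_CO₂ = 359 / 6559 = 0.05474.

0.0547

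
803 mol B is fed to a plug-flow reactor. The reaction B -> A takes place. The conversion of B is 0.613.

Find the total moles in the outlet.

803 mol

B reacted = 0.613 × 803 = 492.2 mol; ν_B = −1, so ξ = 492.2/1 = 492.2 mol.
Outlet amounts (n = n₀ + ν ξ):
  B: 803 − 1(492.2) = 310.8
  A: 0 + 1(492.2) = 492.2
Total out = 310.8 + 492.2 = 803 mol.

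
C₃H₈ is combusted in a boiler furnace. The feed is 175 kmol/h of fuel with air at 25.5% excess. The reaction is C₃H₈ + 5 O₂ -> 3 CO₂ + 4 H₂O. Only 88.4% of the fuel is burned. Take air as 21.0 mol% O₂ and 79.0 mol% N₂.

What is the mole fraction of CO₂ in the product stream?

Stoichiometric O₂ = 5 × 175 = 875 kmol/h; O₂ fed = 875 × 1.255 = 1098 kmol/h.
N₂ fed = 1098 × 79/21 = 4131 kmol/h.
Fuel reacted = 0.884 × 175 → ξ = 154.7 kmol/h.
Outlet (n = n₀ + ν ξ):
  C₃H₈: 175 − 1(154.7) = 20.3
  O₂: 1098 − 5(154.7) = 324.6
  N₂: 4131 (inert)
  CO₂: 0 + 3(154.7) = 464.1
  H₂O: 0 + 4(154.7) = 618.8
Total out = 5559 kmol/h; y_CO₂ = 464.1 / 5559 = 0.08349.

0.0835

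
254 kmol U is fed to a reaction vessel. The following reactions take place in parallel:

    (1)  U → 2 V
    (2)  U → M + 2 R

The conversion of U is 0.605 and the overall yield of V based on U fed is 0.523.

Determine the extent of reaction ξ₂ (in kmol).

ξ₂ = 87.2 kmol

Yield of V: 2ξ₁ / 254 = 0.523 → ξ₁ = 66.42 kmol.
Conversion of U: 1ξ₁ + 1ξ₂ = 0.605 × 254 = 153.7 → ξ₂ = 87.25 kmol.
Outlet amounts (n = n₀ + Σ ν·ξ):
  U: 254 − 1(66.42) − 1(87.25) = 100.3
  V: 0 + 2(66.42) = 132.8
  M: 0 + 1(87.25) = 87.25
  R: 0 + 2(87.25) = 174.5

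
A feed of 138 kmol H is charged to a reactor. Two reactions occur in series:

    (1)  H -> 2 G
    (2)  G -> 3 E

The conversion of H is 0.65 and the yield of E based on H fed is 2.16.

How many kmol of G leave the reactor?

Conversion of H: H consumed = 1ξ₁ = 0.65 × 138 → ξ₁ = 89.7 kmol.
Yield of E: 3ξ₂ / 138 = 2.16 → ξ₂ = 99.36 kmol.
Outlet amounts (n = n₀ + Σ ν·ξ):
  H: 138 − 1(89.7) = 48.3
  G: 0 + 2(89.7) − 1(99.36) = 80.04
  E: 0 + 3(99.36) = 298.1

80 kmol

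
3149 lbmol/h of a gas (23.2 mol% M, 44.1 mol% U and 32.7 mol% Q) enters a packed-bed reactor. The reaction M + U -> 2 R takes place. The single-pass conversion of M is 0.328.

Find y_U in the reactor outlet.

0.365

M reacted = 0.328 × 730.6 = 239.6 lbmol/h; ν_M = −1, so ξ = 239.6/1 = 239.6 lbmol/h.
Outlet amounts (n = n₀ + ν ξ):
  M: 730.6 − 1(239.6) = 490.9
  U: 1389 − 1(239.6) = 1149
  R: 0 + 2(239.6) = 479.3
  Q: 1030 (inert)
Total out = 3149 lbmol/h; y_U = 1149 / 3149 = 0.3649.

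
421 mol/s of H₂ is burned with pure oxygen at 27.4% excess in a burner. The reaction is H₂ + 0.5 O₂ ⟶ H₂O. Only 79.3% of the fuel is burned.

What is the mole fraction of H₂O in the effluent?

Stoichiometric O₂ = 0.5 × 421 = 210.5 mol/s; O₂ fed = 210.5 × 1.274 = 268.2 mol/s.
Fuel reacted = 0.793 × 421 → ξ = 333.9 mol/s.
Outlet (n = n₀ + ν ξ):
  H₂: 421 − 1(333.9) = 87.15
  O₂: 268.2 − 0.5(333.9) = 101.3
  H₂O: 0 + 1(333.9) = 333.9
Total out = 522.3 mol/s; y_H₂O = 333.9 / 522.3 = 0.6393.

0.639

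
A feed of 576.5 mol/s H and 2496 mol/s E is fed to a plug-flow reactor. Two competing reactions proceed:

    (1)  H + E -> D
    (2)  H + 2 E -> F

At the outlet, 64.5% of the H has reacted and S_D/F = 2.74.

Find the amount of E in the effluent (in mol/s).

Conversion of H: H consumed = 0.645 × 576.5 = 371.8 mol/s = 1ξ₁ + 1ξ₂.
Selectivity: 1ξ₁ / (1ξ₂) = 2.74 → ξ₁ = 2.74 ξ₂.
Substitute: (1·2.74 + 1) ξ₂ = 371.8 → ξ₂ = 99.42 mol/s, ξ₁ = 272.4 mol/s.
Outlet amounts (n = n₀ + Σ ν·ξ):
  H: 576.5 − 1(272.4) − 1(99.42) = 204.7
  E: 2496 − 1(272.4) − 2(99.42) = 2025
  D: 0 + 1(272.4) = 272.4
  F: 0 + 1(99.42) = 99.42

2020 mol/s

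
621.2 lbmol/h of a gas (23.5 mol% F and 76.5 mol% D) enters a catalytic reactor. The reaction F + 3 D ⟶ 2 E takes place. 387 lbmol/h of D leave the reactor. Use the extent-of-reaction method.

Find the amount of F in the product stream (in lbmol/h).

117 lbmol/h

For D: n = n₀ − 3ξ → 387 = 475.2 − 3ξ, giving ξ = 29.41 lbmol/h.
Outlet amounts (n = n₀ + ν ξ):
  F: 146 − 1(29.41) = 116.6
  D: 475.2 − 3(29.41) = 387
  E: 0 + 2(29.41) = 58.81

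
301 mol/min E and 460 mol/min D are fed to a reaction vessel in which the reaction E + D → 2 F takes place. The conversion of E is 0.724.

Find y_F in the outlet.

0.573

E reacted = 0.724 × 301 = 217.9 mol/min; ν_E = −1, so ξ = 217.9/1 = 217.9 mol/min.
Outlet amounts (n = n₀ + ν ξ):
  E: 301 − 1(217.9) = 83.08
  D: 460 − 1(217.9) = 242.1
  F: 0 + 2(217.9) = 435.8
Total out = 761 mol/min; y_F = 435.8 / 761 = 0.5727.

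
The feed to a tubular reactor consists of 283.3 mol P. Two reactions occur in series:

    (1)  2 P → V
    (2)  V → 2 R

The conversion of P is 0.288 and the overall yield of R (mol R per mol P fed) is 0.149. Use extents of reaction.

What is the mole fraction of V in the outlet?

0.0747

Conversion of P: P consumed = 2ξ₁ = 0.288 × 283.3 → ξ₁ = 40.8 mol.
Yield of R: 2ξ₂ / 283.3 = 0.149 → ξ₂ = 21.11 mol.
Outlet amounts (n = n₀ + Σ ν·ξ):
  P: 283.3 − 2(40.8) = 201.7
  V: 0 + 1(40.8) − 1(21.11) = 19.69
  R: 0 + 2(21.11) = 42.21
Total out = 263.6 mol; y_V = 19.69 / 263.6 = 0.07469.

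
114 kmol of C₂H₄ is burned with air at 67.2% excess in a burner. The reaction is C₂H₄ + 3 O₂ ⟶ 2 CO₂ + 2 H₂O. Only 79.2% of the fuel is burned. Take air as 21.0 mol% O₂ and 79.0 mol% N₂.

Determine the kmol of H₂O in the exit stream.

Stoichiometric O₂ = 3 × 114 = 342 kmol; O₂ fed = 342 × 1.672 = 571.8 kmol.
N₂ fed = 571.8 × 79/21 = 2151 kmol.
Fuel reacted = 0.792 × 114 → ξ = 90.29 kmol.
Outlet (n = n₀ + ν ξ):
  C₂H₄: 114 − 1(90.29) = 23.71
  O₂: 571.8 − 3(90.29) = 301
  N₂: 2151 (inert)
  CO₂: 0 + 2(90.29) = 180.6
  H₂O: 0 + 2(90.29) = 180.6

181 kmol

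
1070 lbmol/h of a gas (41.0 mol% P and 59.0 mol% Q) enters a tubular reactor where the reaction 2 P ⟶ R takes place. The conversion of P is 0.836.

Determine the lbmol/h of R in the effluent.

183 lbmol/h

P reacted = 0.836 × 438.7 = 366.8 lbmol/h; ν_P = −2, so ξ = 366.8/2 = 183.4 lbmol/h.
Outlet amounts (n = n₀ + ν ξ):
  P: 438.7 − 2(183.4) = 71.95
  R: 0 + 1(183.4) = 183.4
  Q: 631.3 (inert)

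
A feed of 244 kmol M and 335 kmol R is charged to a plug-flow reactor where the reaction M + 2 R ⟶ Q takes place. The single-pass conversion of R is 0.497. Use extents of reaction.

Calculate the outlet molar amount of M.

161 kmol

R reacted = 0.497 × 335 = 166.5 kmol; ν_R = −2, so ξ = 166.5/2 = 83.25 kmol.
Outlet amounts (n = n₀ + ν ξ):
  M: 244 − 1(83.25) = 160.8
  R: 335 − 2(83.25) = 168.5
  Q: 0 + 1(83.25) = 83.25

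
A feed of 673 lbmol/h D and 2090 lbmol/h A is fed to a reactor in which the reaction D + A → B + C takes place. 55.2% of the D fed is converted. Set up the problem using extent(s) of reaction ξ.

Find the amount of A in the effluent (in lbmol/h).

D reacted = 0.552 × 673 = 371.5 lbmol/h; ν_D = −1, so ξ = 371.5/1 = 371.5 lbmol/h.
Outlet amounts (n = n₀ + ν ξ):
  D: 673 − 1(371.5) = 301.5
  A: 2090 − 1(371.5) = 1719
  B: 0 + 1(371.5) = 371.5
  C: 0 + 1(371.5) = 371.5

1720 lbmol/h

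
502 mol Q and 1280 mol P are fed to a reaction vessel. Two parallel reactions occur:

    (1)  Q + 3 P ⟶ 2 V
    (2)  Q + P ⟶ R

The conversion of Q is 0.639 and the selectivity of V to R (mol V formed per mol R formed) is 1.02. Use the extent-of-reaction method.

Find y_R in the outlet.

0.157

Conversion of Q: Q consumed = 0.639 × 502 = 320.8 mol = 1ξ₁ + 1ξ₂.
Selectivity: 2ξ₁ / (1ξ₂) = 1.02 → ξ₁ = 0.51 ξ₂.
Substitute: (1·0.51 + 1) ξ₂ = 320.8 → ξ₂ = 212.4 mol, ξ₁ = 108.3 mol.
Outlet amounts (n = n₀ + Σ ν·ξ):
  Q: 502 − 1(108.3) − 1(212.4) = 181.2
  P: 1280 − 3(108.3) − 1(212.4) = 742.5
  V: 0 + 2(108.3) = 216.7
  R: 0 + 1(212.4) = 212.4
Total out = 1353 mol; y_R = 212.4 / 1353 = 0.157.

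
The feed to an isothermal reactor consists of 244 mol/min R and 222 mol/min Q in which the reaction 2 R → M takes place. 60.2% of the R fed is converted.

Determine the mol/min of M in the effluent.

R reacted = 0.602 × 244 = 146.9 mol/min; ν_R = −2, so ξ = 146.9/2 = 73.44 mol/min.
Outlet amounts (n = n₀ + ν ξ):
  R: 244 − 2(73.44) = 97.11
  M: 0 + 1(73.44) = 73.44
  Q: 222 (inert)

73.4 mol/min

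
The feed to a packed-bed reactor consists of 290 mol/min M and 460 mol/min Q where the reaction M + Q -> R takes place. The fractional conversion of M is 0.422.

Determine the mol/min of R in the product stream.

122 mol/min

M reacted = 0.422 × 290 = 122.4 mol/min; ν_M = −1, so ξ = 122.4/1 = 122.4 mol/min.
Outlet amounts (n = n₀ + ν ξ):
  M: 290 − 1(122.4) = 167.6
  Q: 460 − 1(122.4) = 337.6
  R: 0 + 1(122.4) = 122.4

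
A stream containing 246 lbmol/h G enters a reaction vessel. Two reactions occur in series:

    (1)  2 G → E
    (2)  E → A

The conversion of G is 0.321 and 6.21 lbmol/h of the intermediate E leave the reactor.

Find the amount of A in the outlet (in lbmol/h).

Conversion of G: G consumed = 2ξ₁ = 0.321 × 246 → ξ₁ = 39.48 lbmol/h.
E balance: n_E = 0 + 1ξ₁ − 1ξ₂ = 6.21 → ξ₂ = (1·39.48 − 6.21)/1 = 33.27 lbmol/h.
Outlet amounts (n = n₀ + Σ ν·ξ):
  G: 246 − 2(39.48) = 167
  E: 0 + 1(39.48) − 1(33.27) = 6.21
  A: 0 + 1(33.27) = 33.27

33.3 lbmol/h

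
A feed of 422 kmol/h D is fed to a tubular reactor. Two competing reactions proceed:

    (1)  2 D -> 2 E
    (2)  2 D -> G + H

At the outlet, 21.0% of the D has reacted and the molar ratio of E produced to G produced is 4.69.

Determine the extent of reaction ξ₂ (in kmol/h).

Conversion of D: D consumed = 0.21 × 422 = 88.62 kmol/h = 2ξ₁ + 2ξ₂.
Selectivity: 2ξ₁ / (1ξ₂) = 4.69 → ξ₁ = 2.345 ξ₂.
Substitute: (2·2.345 + 2) ξ₂ = 88.62 → ξ₂ = 13.25 kmol/h, ξ₁ = 31.06 kmol/h.
Outlet amounts (n = n₀ + Σ ν·ξ):
  D: 422 − 2(31.06) − 2(13.25) = 333.4
  E: 0 + 2(31.06) = 62.13
  G: 0 + 1(13.25) = 13.25
  H: 0 + 1(13.25) = 13.25

ξ₂ = 13.2 kmol/h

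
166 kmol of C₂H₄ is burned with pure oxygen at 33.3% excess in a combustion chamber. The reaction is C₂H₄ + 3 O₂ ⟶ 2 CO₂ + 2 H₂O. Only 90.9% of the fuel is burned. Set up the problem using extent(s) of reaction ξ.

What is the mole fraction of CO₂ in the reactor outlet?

Stoichiometric O₂ = 3 × 166 = 498 kmol; O₂ fed = 498 × 1.333 = 663.8 kmol.
Fuel reacted = 0.909 × 166 → ξ = 150.9 kmol.
Outlet (n = n₀ + ν ξ):
  C₂H₄: 166 − 1(150.9) = 15.11
  O₂: 663.8 − 3(150.9) = 211.2
  CO₂: 0 + 2(150.9) = 301.8
  H₂O: 0 + 2(150.9) = 301.8
Total out = 829.8 kmol; y_CO₂ = 301.8 / 829.8 = 0.3637.

0.364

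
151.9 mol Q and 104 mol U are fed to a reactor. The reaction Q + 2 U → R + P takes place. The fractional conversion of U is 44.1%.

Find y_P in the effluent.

0.0984

U reacted = 0.441 × 104 = 45.86 mol; ν_U = −2, so ξ = 45.86/2 = 22.93 mol.
Outlet amounts (n = n₀ + ν ξ):
  Q: 151.9 − 1(22.93) = 129
  U: 104 − 2(22.93) = 58.14
  R: 0 + 1(22.93) = 22.93
  P: 0 + 1(22.93) = 22.93
Total out = 233 mol; y_P = 22.93 / 233 = 0.09843.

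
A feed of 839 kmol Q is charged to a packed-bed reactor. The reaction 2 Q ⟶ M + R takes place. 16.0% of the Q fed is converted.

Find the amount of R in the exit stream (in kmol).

Q reacted = 0.16 × 839 = 134.2 kmol; ν_Q = −2, so ξ = 134.2/2 = 67.12 kmol.
Outlet amounts (n = n₀ + ν ξ):
  Q: 839 − 2(67.12) = 704.8
  M: 0 + 1(67.12) = 67.12
  R: 0 + 1(67.12) = 67.12

67.1 kmol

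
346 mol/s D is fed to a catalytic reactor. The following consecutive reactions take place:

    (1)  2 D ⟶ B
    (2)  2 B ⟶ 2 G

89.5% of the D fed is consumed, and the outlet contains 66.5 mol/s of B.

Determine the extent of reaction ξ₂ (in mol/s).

Conversion of D: D consumed = 2ξ₁ = 0.895 × 346 → ξ₁ = 154.8 mol/s.
B balance: n_B = 0 + 1ξ₁ − 2ξ₂ = 66.5 → ξ₂ = (1·154.8 − 66.5)/2 = 44.17 mol/s.
Outlet amounts (n = n₀ + Σ ν·ξ):
  D: 346 − 2(154.8) = 36.33
  B: 0 + 1(154.8) − 2(44.17) = 66.5
  G: 0 + 2(44.17) = 88.34

ξ₂ = 44.2 mol/s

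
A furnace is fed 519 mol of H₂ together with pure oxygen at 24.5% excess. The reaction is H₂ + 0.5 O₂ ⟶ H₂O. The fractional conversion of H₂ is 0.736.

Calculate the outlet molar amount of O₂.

132 mol

Stoichiometric O₂ = 0.5 × 519 = 259.5 mol; O₂ fed = 259.5 × 1.245 = 323.1 mol.
Fuel reacted = 0.736 × 519 → ξ = 382 mol.
Outlet (n = n₀ + ν ξ):
  H₂: 519 − 1(382) = 137
  O₂: 323.1 − 0.5(382) = 132.1
  H₂O: 0 + 1(382) = 382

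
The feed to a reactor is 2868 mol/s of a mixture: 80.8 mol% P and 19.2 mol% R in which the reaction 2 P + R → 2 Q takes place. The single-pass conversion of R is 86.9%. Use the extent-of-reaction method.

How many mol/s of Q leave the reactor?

R reacted = 0.869 × 550.7 = 478.5 mol/s; ν_R = −1, so ξ = 478.5/1 = 478.5 mol/s.
Outlet amounts (n = n₀ + ν ξ):
  P: 2317 − 2(478.5) = 1360
  R: 550.7 − 1(478.5) = 72.14
  Q: 0 + 2(478.5) = 957

957 mol/s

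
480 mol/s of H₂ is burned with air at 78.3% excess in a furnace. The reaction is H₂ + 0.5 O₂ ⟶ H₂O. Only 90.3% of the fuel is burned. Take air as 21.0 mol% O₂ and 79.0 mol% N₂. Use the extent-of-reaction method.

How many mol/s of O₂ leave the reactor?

211 mol/s

Stoichiometric O₂ = 0.5 × 480 = 240 mol/s; O₂ fed = 240 × 1.783 = 427.9 mol/s.
N₂ fed = 427.9 × 79/21 = 1610 mol/s.
Fuel reacted = 0.903 × 480 → ξ = 433.4 mol/s.
Outlet (n = n₀ + ν ξ):
  H₂: 480 − 1(433.4) = 46.56
  O₂: 427.9 − 0.5(433.4) = 211.2
  N₂: 1610 (inert)
  H₂O: 0 + 1(433.4) = 433.4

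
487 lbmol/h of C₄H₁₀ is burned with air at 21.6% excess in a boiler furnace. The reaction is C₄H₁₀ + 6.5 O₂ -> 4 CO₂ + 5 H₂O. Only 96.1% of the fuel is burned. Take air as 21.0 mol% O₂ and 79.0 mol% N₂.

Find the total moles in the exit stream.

19500 lbmol/h

Stoichiometric O₂ = 6.5 × 487 = 3166 lbmol/h; O₂ fed = 3166 × 1.216 = 3849 lbmol/h.
N₂ fed = 3849 × 79/21 = 14480 lbmol/h.
Fuel reacted = 0.961 × 487 → ξ = 468 lbmol/h.
Outlet (n = n₀ + ν ξ):
  C₄H₁₀: 487 − 1(468) = 18.99
  O₂: 3849 − 6.5(468) = 807.2
  N₂: 14480 (inert)
  CO₂: 0 + 4(468) = 1872
  H₂O: 0 + 5(468) = 2340
Total out = 18.99 + 807.2 + 14480 + 1872 + 2340 = 19520 lbmol/h.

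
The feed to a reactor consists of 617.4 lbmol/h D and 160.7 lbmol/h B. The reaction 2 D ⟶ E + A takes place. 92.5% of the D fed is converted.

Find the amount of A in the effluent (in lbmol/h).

D reacted = 0.925 × 617.4 = 571.1 lbmol/h; ν_D = −2, so ξ = 571.1/2 = 285.5 lbmol/h.
Outlet amounts (n = n₀ + ν ξ):
  D: 617.4 − 2(285.5) = 46.3
  E: 0 + 1(285.5) = 285.5
  A: 0 + 1(285.5) = 285.5
  B: 160.7 (inert)

286 lbmol/h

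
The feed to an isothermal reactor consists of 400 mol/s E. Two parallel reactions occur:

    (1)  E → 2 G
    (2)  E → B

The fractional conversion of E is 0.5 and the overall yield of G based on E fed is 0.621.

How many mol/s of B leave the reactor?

Yield of G: 2ξ₁ / 400 = 0.621 → ξ₁ = 124.2 mol/s.
Conversion of E: 1ξ₁ + 1ξ₂ = 0.5 × 400 = 200 → ξ₂ = 75.8 mol/s.
Outlet amounts (n = n₀ + Σ ν·ξ):
  E: 400 − 1(124.2) − 1(75.8) = 200
  G: 0 + 2(124.2) = 248.4
  B: 0 + 1(75.8) = 75.8

75.8 mol/s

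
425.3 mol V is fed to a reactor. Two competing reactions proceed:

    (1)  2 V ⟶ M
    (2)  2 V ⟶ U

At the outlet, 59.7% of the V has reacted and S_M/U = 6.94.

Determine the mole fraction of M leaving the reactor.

Conversion of V: V consumed = 0.597 × 425.3 = 253.9 mol = 2ξ₁ + 2ξ₂.
Selectivity: 1ξ₁ / (1ξ₂) = 6.94 → ξ₁ = 6.94 ξ₂.
Substitute: (2·6.94 + 2) ξ₂ = 253.9 → ξ₂ = 15.99 mol, ξ₁ = 111 mol.
Outlet amounts (n = n₀ + Σ ν·ξ):
  V: 425.3 − 2(111) − 2(15.99) = 171.4
  M: 0 + 1(111) = 111
  U: 0 + 1(15.99) = 15.99
Total out = 298.3 mol; y_M = 111 / 298.3 = 0.3719.

0.372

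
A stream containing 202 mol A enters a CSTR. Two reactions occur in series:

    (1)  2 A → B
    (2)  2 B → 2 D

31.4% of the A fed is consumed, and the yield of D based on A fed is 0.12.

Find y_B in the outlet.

0.0439

Conversion of A: A consumed = 2ξ₁ = 0.314 × 202 → ξ₁ = 31.71 mol.
Yield of D: 2ξ₂ / 202 = 0.12 → ξ₂ = 12.12 mol.
Outlet amounts (n = n₀ + Σ ν·ξ):
  A: 202 − 2(31.71) = 138.6
  B: 0 + 1(31.71) − 2(12.12) = 7.474
  D: 0 + 2(12.12) = 24.24
Total out = 170.3 mol; y_B = 7.474 / 170.3 = 0.04389.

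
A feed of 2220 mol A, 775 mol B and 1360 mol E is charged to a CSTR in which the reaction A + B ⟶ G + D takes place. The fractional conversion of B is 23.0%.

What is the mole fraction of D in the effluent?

0.0409

B reacted = 0.23 × 775 = 178.2 mol; ν_B = −1, so ξ = 178.2/1 = 178.2 mol.
Outlet amounts (n = n₀ + ν ξ):
  A: 2220 − 1(178.2) = 2042
  B: 775 − 1(178.2) = 596.8
  G: 0 + 1(178.2) = 178.2
  D: 0 + 1(178.2) = 178.2
  E: 1360 (inert)
Total out = 4355 mol; y_D = 178.2 / 4355 = 0.04093.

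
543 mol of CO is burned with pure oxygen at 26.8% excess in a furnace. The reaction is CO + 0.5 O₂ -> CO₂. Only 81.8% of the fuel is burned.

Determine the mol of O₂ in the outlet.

122 mol

Stoichiometric O₂ = 0.5 × 543 = 271.5 mol; O₂ fed = 271.5 × 1.268 = 344.3 mol.
Fuel reacted = 0.818 × 543 → ξ = 444.2 mol.
Outlet (n = n₀ + ν ξ):
  CO: 543 − 1(444.2) = 98.83
  O₂: 344.3 − 0.5(444.2) = 122.2
  CO₂: 0 + 1(444.2) = 444.2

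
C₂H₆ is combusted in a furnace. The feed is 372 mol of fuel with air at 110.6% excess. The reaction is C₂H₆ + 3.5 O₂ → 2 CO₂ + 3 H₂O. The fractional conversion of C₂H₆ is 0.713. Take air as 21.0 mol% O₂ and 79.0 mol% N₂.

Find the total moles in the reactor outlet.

13600 mol

Stoichiometric O₂ = 3.5 × 372 = 1302 mol; O₂ fed = 1302 × 2.106 = 2742 mol.
N₂ fed = 2742 × 79/21 = 10320 mol.
Fuel reacted = 0.713 × 372 → ξ = 265.2 mol.
Outlet (n = n₀ + ν ξ):
  C₂H₆: 372 − 1(265.2) = 106.8
  O₂: 2742 − 3.5(265.2) = 1814
  N₂: 10320 (inert)
  CO₂: 0 + 2(265.2) = 530.5
  H₂O: 0 + 3(265.2) = 795.7
Total out = 106.8 + 1814 + 10320 + 530.5 + 795.7 = 13560 mol.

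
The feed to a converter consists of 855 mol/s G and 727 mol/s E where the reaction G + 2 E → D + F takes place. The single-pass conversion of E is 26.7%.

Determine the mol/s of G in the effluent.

758 mol/s

E reacted = 0.267 × 727 = 194.1 mol/s; ν_E = −2, so ξ = 194.1/2 = 97.05 mol/s.
Outlet amounts (n = n₀ + ν ξ):
  G: 855 − 1(97.05) = 757.9
  E: 727 − 2(97.05) = 532.9
  D: 0 + 1(97.05) = 97.05
  F: 0 + 1(97.05) = 97.05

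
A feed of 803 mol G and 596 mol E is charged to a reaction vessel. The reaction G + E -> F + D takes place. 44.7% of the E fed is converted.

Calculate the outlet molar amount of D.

266 mol

E reacted = 0.447 × 596 = 266.4 mol; ν_E = −1, so ξ = 266.4/1 = 266.4 mol.
Outlet amounts (n = n₀ + ν ξ):
  G: 803 − 1(266.4) = 536.6
  E: 596 − 1(266.4) = 329.6
  F: 0 + 1(266.4) = 266.4
  D: 0 + 1(266.4) = 266.4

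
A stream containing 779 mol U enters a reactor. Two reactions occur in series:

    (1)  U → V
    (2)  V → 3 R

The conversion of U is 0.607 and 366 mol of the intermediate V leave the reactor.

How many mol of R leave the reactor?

321 mol

Conversion of U: U consumed = 1ξ₁ = 0.607 × 779 → ξ₁ = 472.9 mol.
V balance: n_V = 0 + 1ξ₁ − 1ξ₂ = 366 → ξ₂ = (1·472.9 − 366)/1 = 106.9 mol.
Outlet amounts (n = n₀ + Σ ν·ξ):
  U: 779 − 1(472.9) = 306.1
  V: 0 + 1(472.9) − 1(106.9) = 366
  R: 0 + 3(106.9) = 320.6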